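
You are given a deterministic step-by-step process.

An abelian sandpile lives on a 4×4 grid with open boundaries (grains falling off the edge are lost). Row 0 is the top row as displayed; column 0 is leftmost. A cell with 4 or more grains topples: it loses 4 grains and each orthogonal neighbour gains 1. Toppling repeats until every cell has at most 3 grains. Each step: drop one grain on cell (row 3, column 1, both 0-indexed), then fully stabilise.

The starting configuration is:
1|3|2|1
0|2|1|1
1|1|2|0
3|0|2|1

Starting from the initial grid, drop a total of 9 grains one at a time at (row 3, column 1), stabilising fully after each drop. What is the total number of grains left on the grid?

step 0: 1|3|2|1
0|2|1|1
1|1|2|0
3|0|2|1
step 1: 1|3|2|1
0|2|1|1
1|1|2|0
3|1|2|1
step 2: 1|3|2|1
0|2|1|1
1|1|2|0
3|2|2|1
step 3: 1|3|2|1
0|2|1|1
1|1|2|0
3|3|2|1
step 4: 1|3|2|1
0|2|1|1
2|2|2|0
0|1|3|1
step 5: 1|3|2|1
0|2|1|1
2|2|2|0
0|2|3|1
step 6: 1|3|2|1
0|2|1|1
2|2|2|0
0|3|3|1
step 7: 1|3|2|1
0|2|1|1
2|3|3|0
1|1|0|2
step 8: 1|3|2|1
0|2|1|1
2|3|3|0
1|2|0|2
step 9: 1|3|2|1
0|2|1|1
2|3|3|0
1|3|0|2

25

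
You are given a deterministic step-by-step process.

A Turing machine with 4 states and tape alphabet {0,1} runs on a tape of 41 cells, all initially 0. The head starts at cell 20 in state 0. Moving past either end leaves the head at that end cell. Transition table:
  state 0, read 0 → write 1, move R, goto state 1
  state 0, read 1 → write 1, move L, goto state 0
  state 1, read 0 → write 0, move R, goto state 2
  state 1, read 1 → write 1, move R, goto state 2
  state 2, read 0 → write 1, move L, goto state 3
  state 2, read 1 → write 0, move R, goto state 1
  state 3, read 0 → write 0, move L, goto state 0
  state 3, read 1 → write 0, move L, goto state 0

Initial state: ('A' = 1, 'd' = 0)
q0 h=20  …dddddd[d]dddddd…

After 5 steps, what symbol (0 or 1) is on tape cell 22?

t=0: q0 h=20  …dddddd[d]dddddd…
t=1: q1 h=21  …dddddA[d]dddddd…
t=2: q2 h=22  …ddddAd[d]dddddd…
t=3: q3 h=21  …dddddA[d]Addddd…
t=4: q0 h=20  …dddddd[A]dAdddd…
t=5: q0 h=19  …dddddd[d]AdAddd…

1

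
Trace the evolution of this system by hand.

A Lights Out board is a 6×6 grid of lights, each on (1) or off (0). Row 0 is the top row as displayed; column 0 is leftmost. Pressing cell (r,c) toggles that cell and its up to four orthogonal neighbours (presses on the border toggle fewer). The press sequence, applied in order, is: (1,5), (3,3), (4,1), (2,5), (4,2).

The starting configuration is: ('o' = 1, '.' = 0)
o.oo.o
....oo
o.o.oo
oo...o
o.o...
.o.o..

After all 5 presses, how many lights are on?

k=0  o.oo.o
....oo
o.o.oo
oo...o
o.o...
.o.o..
k=1  o.oo..
......
o.o.o.
oo...o
o.o...
.o.o..
k=2  o.oo..
......
o.ooo.
oooooo
o.oo..
.o.o..
k=3  o.oo..
......
o.ooo.
o.oooo
.o.o..
...o..
k=4  o.oo..
.....o
o.oo.o
o.ooo.
.o.o..
...o..
k=5  o.oo..
.....o
o.oo.o
o..oo.
..o...
..oo..

14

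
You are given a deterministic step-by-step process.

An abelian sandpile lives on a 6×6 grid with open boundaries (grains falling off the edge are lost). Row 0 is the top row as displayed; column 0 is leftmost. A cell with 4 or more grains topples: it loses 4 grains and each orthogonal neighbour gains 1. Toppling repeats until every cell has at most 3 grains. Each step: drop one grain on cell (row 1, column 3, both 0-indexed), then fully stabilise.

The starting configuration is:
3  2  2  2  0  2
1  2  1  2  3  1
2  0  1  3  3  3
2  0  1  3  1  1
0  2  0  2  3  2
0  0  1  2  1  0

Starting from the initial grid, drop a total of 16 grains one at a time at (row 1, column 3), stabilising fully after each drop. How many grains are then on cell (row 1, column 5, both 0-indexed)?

step 0: 3  2  2  2  0  2
1  2  1  2  3  1
2  0  1  3  3  3
2  0  1  3  1  1
0  2  0  2  3  2
0  0  1  2  1  0
step 1: 3  2  2  2  0  2
1  2  1  3  3  1
2  0  1  3  3  3
2  0  1  3  1  1
0  2  0  2  3  2
0  0  1  2  1  0
step 2: 3  2  2  3  1  2
1  2  2  2  1  3
2  0  2  2  2  0
2  0  2  0  3  2
0  2  0  3  3  2
0  0  1  2  1  0
step 3: 3  2  2  3  1  2
1  2  2  3  1  3
2  0  2  2  2  0
2  0  2  0  3  2
0  2  0  3  3  2
0  0  1  2  1  0
step 4: 3  2  3  0  2  2
1  2  3  1  2  3
2  0  2  3  2  0
2  0  2  0  3  2
0  2  0  3  3  2
0  0  1  2  1  0
step 5: 3  2  3  0  2  2
1  2  3  2  2  3
2  0  2  3  2  0
2  0  2  0  3  2
0  2  0  3  3  2
0  0  1  2  1  0
step 6: 3  2  3  0  2  2
1  2  3  3  2  3
2  0  2  3  2  0
2  0  2  0  3  2
0  2  0  3  3  2
0  0  1  2  1  0
step 7: 3  3  0  2  2  2
1  3  2  2  3  3
2  1  0  1  3  0
2  0  3  1  3  2
0  2  0  3  3  2
0  0  1  2  1  0
step 8: 3  3  0  2  2  2
1  3  2  3  3  3
2  1  0  1  3  0
2  0  3  1  3  2
0  2  0  3  3  2
0  0  1  2  1  0
step 9: 3  3  0  3  3  3
1  3  3  1  2  0
2  1  0  3  1  2
2  0  3  3  1  3
0  2  1  0  1  3
0  0  1  3  2  0
step 10: 3  3  0  3  3  3
1  3  3  2  2  0
2  1  0  3  1  2
2  0  3  3  1  3
0  2  1  0  1  3
0  0  1  3  2  0
step 11: 3  3  0  3  3  3
1  3  3  3  2  0
2  1  0  3  1  2
2  0  3  3  1  3
0  2  1  0  1  3
0  0  1  3  2  0
step 12: 0  1  3  2  2  0
3  1  2  0  1  2
2  2  3  2  3  2
2  1  0  1  2  3
0  2  2  1  1  3
0  0  1  3  2  0
step 13: 0  1  3  2  2  0
3  1  2  1  1  2
2  2  3  2  3  2
2  1  0  1  2  3
0  2  2  1  1  3
0  0  1  3  2  0
step 14: 0  1  3  2  2  0
3  1  2  2  1  2
2  2  3  2  3  2
2  1  0  1  2  3
0  2  2  1  1  3
0  0  1  3  2  0
step 15: 0  1  3  2  2  0
3  1  2  3  1  2
2  2  3  2  3  2
2  1  0  1  2  3
0  2  2  1  1  3
0  0  1  3  2  0
step 16: 0  1  3  3  2  0
3  1  3  0  2  2
2  2  3  3  3  2
2  1  0  1  2  3
0  2  2  1  1  3
0  0  1  3  2  0

2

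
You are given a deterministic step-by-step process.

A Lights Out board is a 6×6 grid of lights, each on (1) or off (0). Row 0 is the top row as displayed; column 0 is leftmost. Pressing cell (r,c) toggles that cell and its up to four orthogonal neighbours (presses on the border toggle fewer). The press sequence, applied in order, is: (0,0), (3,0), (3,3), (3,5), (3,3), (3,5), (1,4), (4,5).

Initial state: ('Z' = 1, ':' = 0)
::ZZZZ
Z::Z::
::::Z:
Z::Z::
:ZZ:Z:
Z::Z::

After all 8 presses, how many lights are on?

gen 0: ::ZZZZ
Z::Z::
::::Z:
Z::Z::
:ZZ:Z:
Z::Z::
gen 1: ZZZZZZ
:::Z::
::::Z:
Z::Z::
:ZZ:Z:
Z::Z::
gen 2: ZZZZZZ
:::Z::
Z:::Z:
:Z:Z::
ZZZ:Z:
Z::Z::
gen 3: ZZZZZZ
:::Z::
Z::ZZ:
:ZZ:Z:
ZZZZZ:
Z::Z::
gen 4: ZZZZZZ
:::Z::
Z::ZZZ
:ZZ::Z
ZZZZZZ
Z::Z::
gen 5: ZZZZZZ
:::Z::
Z:::ZZ
:Z:ZZZ
ZZZ:ZZ
Z::Z::
gen 6: ZZZZZZ
:::Z::
Z:::Z:
:Z:Z::
ZZZ:Z:
Z::Z::
gen 7: ZZZZ:Z
::::ZZ
Z:::::
:Z:Z::
ZZZ:Z:
Z::Z::
gen 8: ZZZZ:Z
::::ZZ
Z:::::
:Z:Z:Z
ZZZ::Z
Z::Z:Z

18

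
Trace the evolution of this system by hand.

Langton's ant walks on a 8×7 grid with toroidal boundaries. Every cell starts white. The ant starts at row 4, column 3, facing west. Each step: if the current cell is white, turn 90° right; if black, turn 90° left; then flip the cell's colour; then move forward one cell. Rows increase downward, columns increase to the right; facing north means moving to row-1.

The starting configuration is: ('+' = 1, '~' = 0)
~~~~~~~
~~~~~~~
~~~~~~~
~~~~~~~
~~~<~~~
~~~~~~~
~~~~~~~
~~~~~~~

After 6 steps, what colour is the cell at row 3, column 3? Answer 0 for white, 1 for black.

1

0) ~~~~~~~
~~~~~~~
~~~~~~~
~~~~~~~
~~~<~~~
~~~~~~~
~~~~~~~
~~~~~~~
1) ~~~~~~~
~~~~~~~
~~~~~~~
~~~^~~~
~~~+~~~
~~~~~~~
~~~~~~~
~~~~~~~
2) ~~~~~~~
~~~~~~~
~~~~~~~
~~~+>~~
~~~+~~~
~~~~~~~
~~~~~~~
~~~~~~~
3) ~~~~~~~
~~~~~~~
~~~~~~~
~~~++~~
~~~+v~~
~~~~~~~
~~~~~~~
~~~~~~~
4) ~~~~~~~
~~~~~~~
~~~~~~~
~~~++~~
~~~<+~~
~~~~~~~
~~~~~~~
~~~~~~~
5) ~~~~~~~
~~~~~~~
~~~~~~~
~~~++~~
~~~~+~~
~~~v~~~
~~~~~~~
~~~~~~~
6) ~~~~~~~
~~~~~~~
~~~~~~~
~~~++~~
~~~~+~~
~~<+~~~
~~~~~~~
~~~~~~~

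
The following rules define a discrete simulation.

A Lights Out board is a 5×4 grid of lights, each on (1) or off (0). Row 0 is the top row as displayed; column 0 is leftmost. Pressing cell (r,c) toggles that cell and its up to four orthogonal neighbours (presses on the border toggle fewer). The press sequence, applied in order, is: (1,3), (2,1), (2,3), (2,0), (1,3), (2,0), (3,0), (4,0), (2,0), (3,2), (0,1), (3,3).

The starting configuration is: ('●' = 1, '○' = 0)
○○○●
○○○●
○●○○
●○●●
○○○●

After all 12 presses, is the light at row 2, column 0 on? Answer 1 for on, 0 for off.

[0] ○○○●
○○○●
○●○○
●○●●
○○○●
[1] ○○○○
○○●○
○●○●
●○●●
○○○●
[2] ○○○○
○●●○
●○●●
●●●●
○○○●
[3] ○○○○
○●●●
●○○○
●●●○
○○○●
[4] ○○○○
●●●●
○●○○
○●●○
○○○●
[5] ○○○●
●●○○
○●○●
○●●○
○○○●
[6] ○○○●
○●○○
●○○●
●●●○
○○○●
[7] ○○○●
○●○○
○○○●
○○●○
●○○●
[8] ○○○●
○●○○
○○○●
●○●○
○●○●
[9] ○○○●
●●○○
●●○●
○○●○
○●○●
[10] ○○○●
●●○○
●●●●
○●○●
○●●●
[11] ●●●●
●○○○
●●●●
○●○●
○●●●
[12] ●●●●
●○○○
●●●○
○●●○
○●●○

1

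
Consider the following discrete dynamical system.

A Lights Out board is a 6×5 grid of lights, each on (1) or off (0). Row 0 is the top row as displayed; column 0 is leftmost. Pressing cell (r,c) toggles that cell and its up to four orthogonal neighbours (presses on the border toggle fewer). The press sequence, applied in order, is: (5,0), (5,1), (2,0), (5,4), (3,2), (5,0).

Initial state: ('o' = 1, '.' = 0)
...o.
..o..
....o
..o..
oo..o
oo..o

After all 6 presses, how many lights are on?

14

gen 0: ...o.
..o..
....o
..o..
oo..o
oo..o
gen 1: ...o.
..o..
....o
..o..
.o..o
....o
gen 2: ...o.
..o..
....o
..o..
....o
ooo.o
gen 3: ...o.
o.o..
oo..o
o.o..
....o
ooo.o
gen 4: ...o.
o.o..
oo..o
o.o..
.....
oooo.
gen 5: ...o.
o.o..
ooo.o
oo.o.
..o..
oooo.
gen 6: ...o.
o.o..
ooo.o
oo.o.
o.o..
..oo.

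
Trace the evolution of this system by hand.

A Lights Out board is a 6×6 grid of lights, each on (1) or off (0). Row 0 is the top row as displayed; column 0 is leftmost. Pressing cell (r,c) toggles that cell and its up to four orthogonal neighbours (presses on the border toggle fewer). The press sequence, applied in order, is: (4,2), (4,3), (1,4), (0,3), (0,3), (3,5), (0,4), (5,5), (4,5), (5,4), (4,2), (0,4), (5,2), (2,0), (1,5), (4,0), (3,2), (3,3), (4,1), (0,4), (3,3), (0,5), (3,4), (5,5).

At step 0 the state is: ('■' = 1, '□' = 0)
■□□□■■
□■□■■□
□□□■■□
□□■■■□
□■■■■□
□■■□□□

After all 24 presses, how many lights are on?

0) ■□□□■■
□■□■■□
□□□■■□
□□■■■□
□■■■■□
□■■□□□
1) ■□□□■■
□■□■■□
□□□■■□
□□□■■□
□□□□■□
□■□□□□
2) ■□□□■■
□■□■■□
□□□■■□
□□□□■□
□□■■□□
□■□■□□
3) ■□□□□■
□■□□□■
□□□■□□
□□□□■□
□□■■□□
□■□■□□
4) ■□■■■■
□■□■□■
□□□■□□
□□□□■□
□□■■□□
□■□■□□
5) ■□□□□■
□■□□□■
□□□■□□
□□□□■□
□□■■□□
□■□■□□
6) ■□□□□■
□■□□□■
□□□■□■
□□□□□■
□□■■□■
□■□■□□
7) ■□□■■□
□■□□■■
□□□■□■
□□□□□■
□□■■□■
□■□■□□
8) ■□□■■□
□■□□■■
□□□■□■
□□□□□■
□□■■□□
□■□■■■
9) ■□□■■□
□■□□■■
□□□■□■
□□□□□□
□□■■■■
□■□■■□
10) ■□□■■□
□■□□■■
□□□■□■
□□□□□□
□□■■□■
□■□□□■
11) ■□□■■□
□■□□■■
□□□■□■
□□■□□□
□■□□□■
□■■□□■
12) ■□□□□■
□■□□□■
□□□■□■
□□■□□□
□■□□□■
□■■□□■
13) ■□□□□■
□■□□□■
□□□■□■
□□■□□□
□■■□□■
□□□■□■
14) ■□□□□■
■■□□□■
■■□■□■
■□■□□□
□■■□□■
□□□■□■
15) ■□□□□□
■■□□■□
■■□■□□
■□■□□□
□■■□□■
□□□■□■
16) ■□□□□□
■■□□■□
■■□■□□
□□■□□□
■□■□□■
■□□■□■
17) ■□□□□□
■■□□■□
■■■■□□
□■□■□□
■□□□□■
■□□■□■
18) ■□□□□□
■■□□■□
■■■□□□
□■■□■□
■□□■□■
■□□■□■
19) ■□□□□□
■■□□■□
■■■□□□
□□■□■□
□■■■□■
■■□■□■
20) ■□□■■■
■■□□□□
■■■□□□
□□■□■□
□■■■□■
■■□■□■
21) ■□□■■■
■■□□□□
■■■■□□
□□□■□□
□■■□□■
■■□■□■
22) ■□□■□□
■■□□□■
■■■■□□
□□□■□□
□■■□□■
■■□■□■
23) ■□□■□□
■■□□□■
■■■■■□
□□□□■■
□■■□■■
■■□■□■
24) ■□□■□□
■■□□□■
■■■■■□
□□□□■■
□■■□■□
■■□■■□

19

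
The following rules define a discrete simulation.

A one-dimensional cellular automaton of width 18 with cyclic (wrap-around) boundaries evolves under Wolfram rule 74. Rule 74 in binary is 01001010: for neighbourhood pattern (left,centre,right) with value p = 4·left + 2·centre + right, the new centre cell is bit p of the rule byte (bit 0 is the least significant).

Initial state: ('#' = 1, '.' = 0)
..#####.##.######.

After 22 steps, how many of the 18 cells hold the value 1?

7

0) ..#####.##.######.
1) .##...#.##.#....#.
2) ###..#..##.....#..
3) #.#.#..###....#..#
4) #.....##.#...#..##
5) #....###....#..##.
6) ....##.#...#..###.
7) ...###....#..##.#.
8) ..##.#...#..###...
9) .###....#..##.#...
10) ##.#...#..###.....
11) ##....#..##.#....#
12) .#...#..###.....##
13) ....#..##.#....###
14) ...#..###.....##.#
15) ..#..##.#....###..
16) .#..###.....##.#..
17) #..##.#....###....
18) ..###.....##.#...#
19) .##.#....###....#.
20) ###.....##.#...#..
21) #.#....###....#..#
22) #.....##.#...#..##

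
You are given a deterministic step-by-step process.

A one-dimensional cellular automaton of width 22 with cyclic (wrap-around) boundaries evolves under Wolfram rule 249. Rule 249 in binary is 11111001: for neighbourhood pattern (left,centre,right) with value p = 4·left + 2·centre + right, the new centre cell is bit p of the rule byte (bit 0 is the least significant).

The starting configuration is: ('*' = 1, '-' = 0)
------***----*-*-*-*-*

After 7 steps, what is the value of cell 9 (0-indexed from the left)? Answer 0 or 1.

t=0: ------***----*-*-*-*-*
t=1: *****-******--*-*-*-*-
t=2: *************--*-*-*-*
t=3: **************--*-*-**
t=4: ***************--*-***
t=5: ****************--****
t=6: *****************-****
t=7: **********************

1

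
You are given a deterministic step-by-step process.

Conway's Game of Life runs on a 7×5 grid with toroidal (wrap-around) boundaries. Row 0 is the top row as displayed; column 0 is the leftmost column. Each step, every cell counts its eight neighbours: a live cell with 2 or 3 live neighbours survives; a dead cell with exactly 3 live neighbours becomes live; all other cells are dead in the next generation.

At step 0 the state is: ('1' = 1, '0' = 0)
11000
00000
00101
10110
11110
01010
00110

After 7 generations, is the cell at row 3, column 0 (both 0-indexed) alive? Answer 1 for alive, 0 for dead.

0

step 0: 11000
00000
00101
10110
11110
01010
00110
step 1: 01100
11000
01101
10000
10000
10000
10011
step 2: 00110
00010
00101
10001
11001
11000
10111
step 3: 01000
00001
10001
00000
00000
00000
10000
step 4: 10000
00001
10001
00000
00000
00000
00000
step 5: 00000
00001
10001
00000
00000
00000
00000
step 6: 00000
10001
10001
00000
00000
00000
00000
step 7: 00000
10001
10001
00000
00000
00000
00000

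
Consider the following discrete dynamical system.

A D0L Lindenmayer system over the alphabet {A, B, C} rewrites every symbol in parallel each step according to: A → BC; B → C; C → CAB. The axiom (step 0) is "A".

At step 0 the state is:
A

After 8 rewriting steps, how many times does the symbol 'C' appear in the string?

gen 0: A
gen 1: BC
gen 2: CCAB
gen 3: CABCABBCC
gen 4: CABBCCCABBCCCCABCAB
gen 5: CABBCCCCABCABCABBCCCCABCABCABCABBCCCABBCC
gen 6: CABBCCCCABCABCABCABBCCCABBCCCABBCCCCABCABCABCABBCCCABBCCCABBCCCABBCCCCABCABCABBCCCCABCAB
gen 7: CABBCCCCABCABCABCABBCCCABBCCCABBCCCABBCCCCABCABCABBCCCCABC…ABCABBCCCCABCABCABCABBCCCABBCCCABBCCCCABCABCABCABBCCCABBCC  (len 189)
gen 8: CABBCCCCABCABCABCABBCCCABBCCCABBCCCABBCCCCABCABCABBCCCCABC…BBCCCCABCABCABCABBCCCABBCCCABBCCCABBCCCCABCABCABBCCCCABCAB  (len 406)

189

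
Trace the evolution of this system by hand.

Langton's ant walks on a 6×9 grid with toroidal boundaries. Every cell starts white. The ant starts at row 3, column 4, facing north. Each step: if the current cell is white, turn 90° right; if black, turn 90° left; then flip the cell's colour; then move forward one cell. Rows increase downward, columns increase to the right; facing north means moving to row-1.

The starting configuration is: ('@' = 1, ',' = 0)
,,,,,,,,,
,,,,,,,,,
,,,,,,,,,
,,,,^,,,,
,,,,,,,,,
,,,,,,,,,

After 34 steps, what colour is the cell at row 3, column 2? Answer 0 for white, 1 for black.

1

[0] ,,,,,,,,,
,,,,,,,,,
,,,,,,,,,
,,,,^,,,,
,,,,,,,,,
,,,,,,,,,
[1] ,,,,,,,,,
,,,,,,,,,
,,,,,,,,,
,,,,@>,,,
,,,,,,,,,
,,,,,,,,,
[2] ,,,,,,,,,
,,,,,,,,,
,,,,,,,,,
,,,,@@,,,
,,,,,v,,,
,,,,,,,,,
[3] ,,,,,,,,,
,,,,,,,,,
,,,,,,,,,
,,,,@@,,,
,,,,<@,,,
,,,,,,,,,
[4] ,,,,,,,,,
,,,,,,,,,
,,,,,,,,,
,,,,^@,,,
,,,,@@,,,
,,,,,,,,,
[5] ,,,,,,,,,
,,,,,,,,,
,,,,,,,,,
,,,<,@,,,
,,,,@@,,,
,,,,,,,,,
[6] ,,,,,,,,,
,,,,,,,,,
,,,^,,,,,
,,,@,@,,,
,,,,@@,,,
,,,,,,,,,
[7] ,,,,,,,,,
,,,,,,,,,
,,,@>,,,,
,,,@,@,,,
,,,,@@,,,
,,,,,,,,,
[8] ,,,,,,,,,
,,,,,,,,,
,,,@@,,,,
,,,@v@,,,
,,,,@@,,,
,,,,,,,,,
[9] ,,,,,,,,,
,,,,,,,,,
,,,@@,,,,
,,,<@@,,,
,,,,@@,,,
,,,,,,,,,
[10] ,,,,,,,,,
,,,,,,,,,
,,,@@,,,,
,,,,@@,,,
,,,v@@,,,
,,,,,,,,,
[11] ,,,,,,,,,
,,,,,,,,,
,,,@@,,,,
,,,,@@,,,
,,<@@@,,,
,,,,,,,,,
[12] ,,,,,,,,,
,,,,,,,,,
,,,@@,,,,
,,^,@@,,,
,,@@@@,,,
,,,,,,,,,
[13] ,,,,,,,,,
,,,,,,,,,
,,,@@,,,,
,,@>@@,,,
,,@@@@,,,
,,,,,,,,,
[14] ,,,,,,,,,
,,,,,,,,,
,,,@@,,,,
,,@@@@,,,
,,@v@@,,,
,,,,,,,,,
[15] ,,,,,,,,,
,,,,,,,,,
,,,@@,,,,
,,@@@@,,,
,,@,>@,,,
,,,,,,,,,
[16] ,,,,,,,,,
,,,,,,,,,
,,,@@,,,,
,,@@^@,,,
,,@,,@,,,
,,,,,,,,,
[17] ,,,,,,,,,
,,,,,,,,,
,,,@@,,,,
,,@<,@,,,
,,@,,@,,,
,,,,,,,,,
[18] ,,,,,,,,,
,,,,,,,,,
,,,@@,,,,
,,@,,@,,,
,,@v,@,,,
,,,,,,,,,
[19] ,,,,,,,,,
,,,,,,,,,
,,,@@,,,,
,,@,,@,,,
,,<@,@,,,
,,,,,,,,,
[20] ,,,,,,,,,
,,,,,,,,,
,,,@@,,,,
,,@,,@,,,
,,,@,@,,,
,,v,,,,,,
[21] ,,,,,,,,,
,,,,,,,,,
,,,@@,,,,
,,@,,@,,,
,,,@,@,,,
,<@,,,,,,
[22] ,,,,,,,,,
,,,,,,,,,
,,,@@,,,,
,,@,,@,,,
,^,@,@,,,
,@@,,,,,,
[23] ,,,,,,,,,
,,,,,,,,,
,,,@@,,,,
,,@,,@,,,
,@>@,@,,,
,@@,,,,,,
[24] ,,,,,,,,,
,,,,,,,,,
,,,@@,,,,
,,@,,@,,,
,@@@,@,,,
,@v,,,,,,
[25] ,,,,,,,,,
,,,,,,,,,
,,,@@,,,,
,,@,,@,,,
,@@@,@,,,
,@,>,,,,,
[26] ,,,v,,,,,
,,,,,,,,,
,,,@@,,,,
,,@,,@,,,
,@@@,@,,,
,@,@,,,,,
[27] ,,<@,,,,,
,,,,,,,,,
,,,@@,,,,
,,@,,@,,,
,@@@,@,,,
,@,@,,,,,
[28] ,,@@,,,,,
,,,,,,,,,
,,,@@,,,,
,,@,,@,,,
,@@@,@,,,
,@^@,,,,,
[29] ,,@@,,,,,
,,,,,,,,,
,,,@@,,,,
,,@,,@,,,
,@@@,@,,,
,@@>,,,,,
[30] ,,@@,,,,,
,,,,,,,,,
,,,@@,,,,
,,@,,@,,,
,@@^,@,,,
,@@,,,,,,
[31] ,,@@,,,,,
,,,,,,,,,
,,,@@,,,,
,,@,,@,,,
,@<,,@,,,
,@@,,,,,,
[32] ,,@@,,,,,
,,,,,,,,,
,,,@@,,,,
,,@,,@,,,
,@,,,@,,,
,@v,,,,,,
[33] ,,@@,,,,,
,,,,,,,,,
,,,@@,,,,
,,@,,@,,,
,@,,,@,,,
,@,>,,,,,
[34] ,,@v,,,,,
,,,,,,,,,
,,,@@,,,,
,,@,,@,,,
,@,,,@,,,
,@,@,,,,,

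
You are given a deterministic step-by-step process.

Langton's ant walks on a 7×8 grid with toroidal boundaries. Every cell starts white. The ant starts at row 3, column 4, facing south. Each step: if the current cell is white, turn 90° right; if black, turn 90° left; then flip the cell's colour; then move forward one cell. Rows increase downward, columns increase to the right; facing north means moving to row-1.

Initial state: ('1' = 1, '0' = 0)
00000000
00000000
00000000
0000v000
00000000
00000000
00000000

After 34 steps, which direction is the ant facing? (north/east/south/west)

north

t=0: 00000000
00000000
00000000
0000v000
00000000
00000000
00000000
t=1: 00000000
00000000
00000000
000<1000
00000000
00000000
00000000
t=2: 00000000
00000000
000^0000
00011000
00000000
00000000
00000000
t=3: 00000000
00000000
0001>000
00011000
00000000
00000000
00000000
t=4: 00000000
00000000
00011000
0001v000
00000000
00000000
00000000
t=5: 00000000
00000000
00011000
00010>00
00000000
00000000
00000000
t=6: 00000000
00000000
00011000
00010100
00000v00
00000000
00000000
t=7: 00000000
00000000
00011000
00010100
0000<100
00000000
00000000
t=8: 00000000
00000000
00011000
0001^100
00001100
00000000
00000000
t=9: 00000000
00000000
00011000
00011>00
00001100
00000000
00000000
t=10: 00000000
00000000
00011^00
00011000
00001100
00000000
00000000
t=11: 00000000
00000000
000111>0
00011000
00001100
00000000
00000000
t=12: 00000000
00000000
00011110
000110v0
00001100
00000000
00000000
t=13: 00000000
00000000
00011110
00011<10
00001100
00000000
00000000
t=14: 00000000
00000000
00011^10
00011110
00001100
00000000
00000000
t=15: 00000000
00000000
0001<010
00011110
00001100
00000000
00000000
t=16: 00000000
00000000
00010010
0001v110
00001100
00000000
00000000
t=17: 00000000
00000000
00010010
00010>10
00001100
00000000
00000000
t=18: 00000000
00000000
00010^10
00010010
00001100
00000000
00000000
t=19: 00000000
00000000
000101>0
00010010
00001100
00000000
00000000
t=20: 00000000
000000^0
00010100
00010010
00001100
00000000
00000000
t=21: 00000000
0000001>
00010100
00010010
00001100
00000000
00000000
t=22: 00000000
00000011
0001010v
00010010
00001100
00000000
00000000
t=23: 00000000
00000011
000101<1
00010010
00001100
00000000
00000000
t=24: 00000000
000000^1
00010111
00010010
00001100
00000000
00000000
t=25: 00000000
00000<01
00010111
00010010
00001100
00000000
00000000
t=26: 00000^00
00000101
00010111
00010010
00001100
00000000
00000000
t=27: 000001>0
00000101
00010111
00010010
00001100
00000000
00000000
t=28: 00000110
000001v1
00010111
00010010
00001100
00000000
00000000
t=29: 00000110
00000<11
00010111
00010010
00001100
00000000
00000000
t=30: 00000110
00000011
00010v11
00010010
00001100
00000000
00000000
t=31: 00000110
00000011
000100>1
00010010
00001100
00000000
00000000
t=32: 00000110
000000^1
00010001
00010010
00001100
00000000
00000000
t=33: 00000110
00000<01
00010001
00010010
00001100
00000000
00000000
t=34: 00000^10
00000101
00010001
00010010
00001100
00000000
00000000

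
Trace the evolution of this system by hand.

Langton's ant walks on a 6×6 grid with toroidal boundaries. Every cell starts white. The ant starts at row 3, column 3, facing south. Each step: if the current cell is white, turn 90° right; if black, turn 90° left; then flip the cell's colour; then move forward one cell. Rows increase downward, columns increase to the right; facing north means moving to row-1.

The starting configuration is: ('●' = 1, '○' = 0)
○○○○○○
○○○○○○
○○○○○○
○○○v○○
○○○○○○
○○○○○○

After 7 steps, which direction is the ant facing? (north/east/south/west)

t=0: ○○○○○○
○○○○○○
○○○○○○
○○○v○○
○○○○○○
○○○○○○
t=1: ○○○○○○
○○○○○○
○○○○○○
○○<●○○
○○○○○○
○○○○○○
t=2: ○○○○○○
○○○○○○
○○^○○○
○○●●○○
○○○○○○
○○○○○○
t=3: ○○○○○○
○○○○○○
○○●>○○
○○●●○○
○○○○○○
○○○○○○
t=4: ○○○○○○
○○○○○○
○○●●○○
○○●v○○
○○○○○○
○○○○○○
t=5: ○○○○○○
○○○○○○
○○●●○○
○○●○>○
○○○○○○
○○○○○○
t=6: ○○○○○○
○○○○○○
○○●●○○
○○●○●○
○○○○v○
○○○○○○
t=7: ○○○○○○
○○○○○○
○○●●○○
○○●○●○
○○○<●○
○○○○○○

west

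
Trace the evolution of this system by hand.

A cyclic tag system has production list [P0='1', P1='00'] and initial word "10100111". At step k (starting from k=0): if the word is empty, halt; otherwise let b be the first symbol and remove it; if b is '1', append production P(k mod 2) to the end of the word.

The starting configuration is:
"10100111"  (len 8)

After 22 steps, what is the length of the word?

gen 0: "10100111"  (len 8)
gen 1: "01001111"  (len 8)
gen 2: "1001111"  (len 7)
gen 3: "0011111"  (len 7)
gen 4: "011111"  (len 6)
gen 5: "11111"  (len 5)
gen 6: "111100"  (len 6)
gen 7: "111001"  (len 6)
gen 8: "1100100"  (len 7)
gen 9: "1001001"  (len 7)
gen 10: "00100100"  (len 8)
gen 11: "0100100"  (len 7)
gen 12: "100100"  (len 6)
gen 13: "001001"  (len 6)
gen 14: "01001"  (len 5)
gen 15: "1001"  (len 4)
gen 16: "00100"  (len 5)
gen 17: "0100"  (len 4)
gen 18: "100"  (len 3)
gen 19: "001"  (len 3)
gen 20: "01"  (len 2)
gen 21: "1"  (len 1)
gen 22: "00"  (len 2)

2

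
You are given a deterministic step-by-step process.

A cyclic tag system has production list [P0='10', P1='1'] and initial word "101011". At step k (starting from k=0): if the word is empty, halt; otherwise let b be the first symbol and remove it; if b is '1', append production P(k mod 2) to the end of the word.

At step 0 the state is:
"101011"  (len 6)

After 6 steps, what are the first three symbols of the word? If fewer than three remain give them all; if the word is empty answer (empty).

t=0: "101011"  (len 6)
t=1: "0101110"  (len 7)
t=2: "101110"  (len 6)
t=3: "0111010"  (len 7)
t=4: "111010"  (len 6)
t=5: "1101010"  (len 7)
t=6: "1010101"  (len 7)

101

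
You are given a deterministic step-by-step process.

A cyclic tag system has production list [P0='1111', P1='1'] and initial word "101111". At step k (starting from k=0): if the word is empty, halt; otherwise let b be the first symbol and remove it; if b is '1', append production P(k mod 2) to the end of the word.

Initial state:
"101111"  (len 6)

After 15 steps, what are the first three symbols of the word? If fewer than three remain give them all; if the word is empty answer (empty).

111

gen 0: "101111"  (len 6)
gen 1: "011111111"  (len 9)
gen 2: "11111111"  (len 8)
gen 3: "11111111111"  (len 11)
gen 4: "11111111111"  (len 11)
gen 5: "11111111111111"  (len 14)
gen 6: "11111111111111"  (len 14)
gen 7: "11111111111111111"  (len 17)
gen 8: "11111111111111111"  (len 17)
gen 9: "11111111111111111111"  (len 20)
gen 10: "11111111111111111111"  (len 20)
gen 11: "11111111111111111111111"  (len 23)
gen 12: "11111111111111111111111"  (len 23)
gen 13: "11111111111111111111111111"  (len 26)
gen 14: "11111111111111111111111111"  (len 26)
gen 15: "11111111111111111111111111111"  (len 29)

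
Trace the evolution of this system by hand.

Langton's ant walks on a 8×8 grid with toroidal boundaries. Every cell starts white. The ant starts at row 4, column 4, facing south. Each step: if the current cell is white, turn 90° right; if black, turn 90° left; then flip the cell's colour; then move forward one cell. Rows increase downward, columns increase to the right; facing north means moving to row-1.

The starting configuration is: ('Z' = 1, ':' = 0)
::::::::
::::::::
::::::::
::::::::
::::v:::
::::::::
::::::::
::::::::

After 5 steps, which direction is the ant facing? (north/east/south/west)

east

t=0: ::::::::
::::::::
::::::::
::::::::
::::v:::
::::::::
::::::::
::::::::
t=1: ::::::::
::::::::
::::::::
::::::::
:::<Z:::
::::::::
::::::::
::::::::
t=2: ::::::::
::::::::
::::::::
:::^::::
:::ZZ:::
::::::::
::::::::
::::::::
t=3: ::::::::
::::::::
::::::::
:::Z>:::
:::ZZ:::
::::::::
::::::::
::::::::
t=4: ::::::::
::::::::
::::::::
:::ZZ:::
:::Zv:::
::::::::
::::::::
::::::::
t=5: ::::::::
::::::::
::::::::
:::ZZ:::
:::Z:>::
::::::::
::::::::
::::::::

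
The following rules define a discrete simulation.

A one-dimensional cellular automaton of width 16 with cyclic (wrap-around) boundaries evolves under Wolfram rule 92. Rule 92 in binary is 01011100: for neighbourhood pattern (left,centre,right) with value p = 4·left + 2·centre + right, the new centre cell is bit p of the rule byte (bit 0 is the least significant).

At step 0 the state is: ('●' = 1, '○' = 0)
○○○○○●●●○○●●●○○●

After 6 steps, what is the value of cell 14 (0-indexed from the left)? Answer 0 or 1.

[0] ○○○○○●●●○○●●●○○●
[1] ●○○○○●○●●○●○●●○●
[2] ●●○○○●○●●○●○●●○●
[3] ○●●○○●○●●○●○●●○●
[4] ○●●●○●○●●○●○●●○●
[5] ○●○●○●○●●○●○●●○●
[6] ○●○●○●○●●○●○●●○●

0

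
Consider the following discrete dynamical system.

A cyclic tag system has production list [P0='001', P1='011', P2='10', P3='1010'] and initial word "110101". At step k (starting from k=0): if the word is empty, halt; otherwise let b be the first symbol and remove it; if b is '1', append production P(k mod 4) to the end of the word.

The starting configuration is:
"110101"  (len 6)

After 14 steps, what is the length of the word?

t=0: "110101"  (len 6)
t=1: "10101001"  (len 8)
t=2: "0101001011"  (len 10)
t=3: "101001011"  (len 9)
t=4: "010010111010"  (len 12)
t=5: "10010111010"  (len 11)
t=6: "0010111010011"  (len 13)
t=7: "010111010011"  (len 12)
t=8: "10111010011"  (len 11)
t=9: "0111010011001"  (len 13)
t=10: "111010011001"  (len 12)
t=11: "1101001100110"  (len 13)
t=12: "1010011001101010"  (len 16)
t=13: "010011001101010001"  (len 18)
t=14: "10011001101010001"  (len 17)

17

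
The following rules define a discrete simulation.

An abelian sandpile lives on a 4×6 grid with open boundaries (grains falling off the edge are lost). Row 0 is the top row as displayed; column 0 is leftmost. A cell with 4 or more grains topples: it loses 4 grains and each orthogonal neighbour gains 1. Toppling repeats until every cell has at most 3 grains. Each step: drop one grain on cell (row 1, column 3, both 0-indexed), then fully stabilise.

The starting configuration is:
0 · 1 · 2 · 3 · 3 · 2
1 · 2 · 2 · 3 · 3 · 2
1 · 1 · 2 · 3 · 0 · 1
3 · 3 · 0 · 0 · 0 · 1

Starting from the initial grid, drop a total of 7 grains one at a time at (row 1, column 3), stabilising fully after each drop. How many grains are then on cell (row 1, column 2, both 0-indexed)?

[0] 0 · 1 · 2 · 3 · 3 · 2
1 · 2 · 2 · 3 · 3 · 2
1 · 1 · 2 · 3 · 0 · 1
3 · 3 · 0 · 0 · 0 · 1
[1] 0 · 1 · 3 · 1 · 1 · 3
1 · 2 · 3 · 3 · 1 · 3
1 · 1 · 3 · 0 · 2 · 1
3 · 3 · 0 · 1 · 0 · 1
[2] 0 · 2 · 0 · 3 · 1 · 3
1 · 3 · 2 · 1 · 2 · 3
1 · 2 · 0 · 2 · 2 · 1
3 · 3 · 1 · 1 · 0 · 1
[3] 0 · 2 · 0 · 3 · 1 · 3
1 · 3 · 2 · 2 · 2 · 3
1 · 2 · 0 · 2 · 2 · 1
3 · 3 · 1 · 1 · 0 · 1
[4] 0 · 2 · 0 · 3 · 1 · 3
1 · 3 · 2 · 3 · 2 · 3
1 · 2 · 0 · 2 · 2 · 1
3 · 3 · 1 · 1 · 0 · 1
[5] 0 · 2 · 1 · 0 · 2 · 3
1 · 3 · 3 · 1 · 3 · 3
1 · 2 · 0 · 3 · 2 · 1
3 · 3 · 1 · 1 · 0 · 1
[6] 0 · 2 · 1 · 0 · 2 · 3
1 · 3 · 3 · 2 · 3 · 3
1 · 2 · 0 · 3 · 2 · 1
3 · 3 · 1 · 1 · 0 · 1
[7] 0 · 2 · 1 · 0 · 2 · 3
1 · 3 · 3 · 3 · 3 · 3
1 · 2 · 0 · 3 · 2 · 1
3 · 3 · 1 · 1 · 0 · 1

3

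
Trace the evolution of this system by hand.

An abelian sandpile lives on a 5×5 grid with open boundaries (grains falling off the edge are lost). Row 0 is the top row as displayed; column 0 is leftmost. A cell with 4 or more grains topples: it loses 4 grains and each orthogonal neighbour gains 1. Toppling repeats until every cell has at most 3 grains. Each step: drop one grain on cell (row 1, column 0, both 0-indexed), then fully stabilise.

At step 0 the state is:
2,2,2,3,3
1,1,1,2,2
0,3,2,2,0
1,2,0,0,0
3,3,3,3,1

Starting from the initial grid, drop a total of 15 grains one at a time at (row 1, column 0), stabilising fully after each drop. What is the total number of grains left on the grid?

step 0: 2,2,2,3,3
1,1,1,2,2
0,3,2,2,0
1,2,0,0,0
3,3,3,3,1
step 1: 2,2,2,3,3
2,1,1,2,2
0,3,2,2,0
1,2,0,0,0
3,3,3,3,1
step 2: 2,2,2,3,3
3,1,1,2,2
0,3,2,2,0
1,2,0,0,0
3,3,3,3,1
step 3: 3,2,2,3,3
0,2,1,2,2
1,3,2,2,0
1,2,0,0,0
3,3,3,3,1
step 4: 3,2,2,3,3
1,2,1,2,2
1,3,2,2,0
1,2,0,0,0
3,3,3,3,1
step 5: 3,2,2,3,3
2,2,1,2,2
1,3,2,2,0
1,2,0,0,0
3,3,3,3,1
step 6: 3,2,2,3,3
3,2,1,2,2
1,3,2,2,0
1,2,0,0,0
3,3,3,3,1
step 7: 0,3,2,3,3
1,3,1,2,2
2,3,2,2,0
1,2,0,0,0
3,3,3,3,1
step 8: 0,3,2,3,3
2,3,1,2,2
2,3,2,2,0
1,2,0,0,0
3,3,3,3,1
step 9: 0,3,2,3,3
3,3,1,2,2
2,3,2,2,0
1,2,0,0,0
3,3,3,3,1
step 10: 2,0,3,3,3
2,2,2,2,2
0,1,3,2,0
2,3,0,0,0
3,3,3,3,1
step 11: 2,0,3,3,3
3,2,2,2,2
0,1,3,2,0
2,3,0,0,0
3,3,3,3,1
step 12: 3,0,3,3,3
0,3,2,2,2
1,1,3,2,0
2,3,0,0,0
3,3,3,3,1
step 13: 3,0,3,3,3
1,3,2,2,2
1,1,3,2,0
2,3,0,0,0
3,3,3,3,1
step 14: 3,0,3,3,3
2,3,2,2,2
1,1,3,2,0
2,3,0,0,0
3,3,3,3,1
step 15: 3,0,3,3,3
3,3,2,2,2
1,1,3,2,0
2,3,0,0,0
3,3,3,3,1

49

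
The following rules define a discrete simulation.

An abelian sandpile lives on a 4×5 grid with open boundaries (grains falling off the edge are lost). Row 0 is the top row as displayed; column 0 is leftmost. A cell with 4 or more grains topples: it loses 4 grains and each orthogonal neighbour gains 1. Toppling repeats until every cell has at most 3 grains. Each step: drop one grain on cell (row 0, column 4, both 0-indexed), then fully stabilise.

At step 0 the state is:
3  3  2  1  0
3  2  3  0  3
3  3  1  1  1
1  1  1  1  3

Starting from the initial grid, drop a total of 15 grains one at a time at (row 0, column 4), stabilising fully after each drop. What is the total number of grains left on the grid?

41

[0] 3  3  2  1  0
3  2  3  0  3
3  3  1  1  1
1  1  1  1  3
[1] 3  3  2  1  1
3  2  3  0  3
3  3  1  1  1
1  1  1  1  3
[2] 3  3  2  1  2
3  2  3  0  3
3  3  1  1  1
1  1  1  1  3
[3] 3  3  2  1  3
3  2  3  0  3
3  3  1  1  1
1  1  1  1  3
[4] 3  3  2  2  1
3  2  3  1  0
3  3  1  1  2
1  1  1  1  3
[5] 3  3  2  2  2
3  2  3  1  0
3  3  1  1  2
1  1  1  1  3
[6] 3  3  2  2  3
3  2  3  1  0
3  3  1  1  2
1  1  1  1  3
[7] 3  3  2  3  0
3  2  3  1  1
3  3  1  1  2
1  1  1  1  3
[8] 3  3  2  3  1
3  2  3  1  1
3  3  1  1  2
1  1  1  1  3
[9] 3  3  2  3  2
3  2  3  1  1
3  3  1  1  2
1  1  1  1  3
[10] 3  3  2  3  3
3  2  3  1  1
3  3  1  1  2
1  1  1  1  3
[11] 3  3  3  0  1
3  2  3  2  2
3  3  1  1  2
1  1  1  1  3
[12] 3  3  3  0  2
3  2  3  2  2
3  3  1  1  2
1  1  1  1  3
[13] 3  3  3  0  3
3  2  3  2  2
3  3  1  1  2
1  1  1  1  3
[14] 3  3  3  1  0
3  2  3  2  3
3  3  1  1  2
1  1  1  1  3
[15] 3  3  3  1  1
3  2  3  2  3
3  3  1  1  2
1  1  1  1  3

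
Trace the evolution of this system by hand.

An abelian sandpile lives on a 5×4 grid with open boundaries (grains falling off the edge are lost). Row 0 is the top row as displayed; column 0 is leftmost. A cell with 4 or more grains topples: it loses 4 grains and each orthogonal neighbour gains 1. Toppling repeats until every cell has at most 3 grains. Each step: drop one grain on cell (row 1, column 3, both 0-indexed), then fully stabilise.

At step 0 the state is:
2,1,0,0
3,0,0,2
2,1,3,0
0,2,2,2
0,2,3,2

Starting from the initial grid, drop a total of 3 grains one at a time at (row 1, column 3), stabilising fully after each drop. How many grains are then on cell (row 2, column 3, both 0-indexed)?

1

[0] 2,1,0,0
3,0,0,2
2,1,3,0
0,2,2,2
0,2,3,2
[1] 2,1,0,0
3,0,0,3
2,1,3,0
0,2,2,2
0,2,3,2
[2] 2,1,0,1
3,0,1,0
2,1,3,1
0,2,2,2
0,2,3,2
[3] 2,1,0,1
3,0,1,1
2,1,3,1
0,2,2,2
0,2,3,2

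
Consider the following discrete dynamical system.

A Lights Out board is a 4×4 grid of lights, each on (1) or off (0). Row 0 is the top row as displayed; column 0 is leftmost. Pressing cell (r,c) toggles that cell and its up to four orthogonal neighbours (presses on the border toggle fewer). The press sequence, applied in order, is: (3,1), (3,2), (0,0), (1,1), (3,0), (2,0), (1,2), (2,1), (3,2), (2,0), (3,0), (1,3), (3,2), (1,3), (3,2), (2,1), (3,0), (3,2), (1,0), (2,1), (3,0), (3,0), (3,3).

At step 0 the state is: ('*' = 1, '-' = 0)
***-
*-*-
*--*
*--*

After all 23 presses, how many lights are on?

9

step 0: ***-
*-*-
*--*
*--*
step 1: ***-
*-*-
**-*
-***
step 2: ***-
*-*-
****
----
step 3: --*-
--*-
****
----
step 4: -**-
**--
*-**
----
step 5: -**-
**--
--**
**--
step 6: -**-
-*--
****
-*--
step 7: -*--
--**
**-*
-*--
step 8: -*--
-***
--**
----
step 9: -*--
-***
---*
-***
step 10: -*--
****
**-*
****
step 11: -*--
****
-*-*
--**
step 12: -*-*
**--
-*--
--**
step 13: -*-*
**--
-**-
-*--
step 14: -*--
****
-***
-*--
step 15: -*--
****
-*-*
--**
step 16: -*--
*-**
*-**
-***
step 17: -*--
*-**
--**
*-**
step 18: -*--
*-**
---*
**--
step 19: **--
-***
*--*
**--
step 20: **--
--**
-***
*---
step 21: **--
--**
****
-*--
step 22: **--
--**
-***
*---
step 23: **--
--**
-**-
*-**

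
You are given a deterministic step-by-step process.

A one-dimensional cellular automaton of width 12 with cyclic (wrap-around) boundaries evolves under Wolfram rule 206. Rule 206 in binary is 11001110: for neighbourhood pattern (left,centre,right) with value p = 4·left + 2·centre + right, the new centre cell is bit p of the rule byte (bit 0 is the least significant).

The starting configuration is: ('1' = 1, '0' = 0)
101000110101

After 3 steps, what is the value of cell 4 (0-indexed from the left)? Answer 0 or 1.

1

t=0: 101000110101
t=1: 101001110101
t=2: 101011110101
t=3: 101011110101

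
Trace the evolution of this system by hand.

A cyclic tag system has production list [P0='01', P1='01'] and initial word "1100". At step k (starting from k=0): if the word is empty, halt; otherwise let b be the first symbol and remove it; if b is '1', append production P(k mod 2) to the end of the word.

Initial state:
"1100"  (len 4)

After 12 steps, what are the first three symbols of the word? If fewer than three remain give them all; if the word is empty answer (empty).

0) "1100"  (len 4)
1) "10001"  (len 5)
2) "000101"  (len 6)
3) "00101"  (len 5)
4) "0101"  (len 4)
5) "101"  (len 3)
6) "0101"  (len 4)
7) "101"  (len 3)
8) "0101"  (len 4)
9) "101"  (len 3)
10) "0101"  (len 4)
11) "101"  (len 3)
12) "0101"  (len 4)

010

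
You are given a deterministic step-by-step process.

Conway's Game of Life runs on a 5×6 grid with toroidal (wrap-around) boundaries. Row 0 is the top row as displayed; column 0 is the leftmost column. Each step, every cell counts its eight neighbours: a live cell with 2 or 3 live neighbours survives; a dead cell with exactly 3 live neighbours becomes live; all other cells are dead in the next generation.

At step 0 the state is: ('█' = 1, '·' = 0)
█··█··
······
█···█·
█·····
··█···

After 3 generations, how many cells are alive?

0) █··█··
······
█···█·
█·····
··█···
1) ······
·····█
·····█
·█···█
·█····
2) ······
······
····██
······
█·····
3) ······
······
······
·····█
······

1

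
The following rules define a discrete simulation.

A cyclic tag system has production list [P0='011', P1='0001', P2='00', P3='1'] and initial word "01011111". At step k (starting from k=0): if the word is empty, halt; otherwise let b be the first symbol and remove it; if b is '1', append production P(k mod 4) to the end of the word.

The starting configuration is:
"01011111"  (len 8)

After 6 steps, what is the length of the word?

14

k=0  "01011111"  (len 8)
k=1  "1011111"  (len 7)
k=2  "0111110001"  (len 10)
k=3  "111110001"  (len 9)
k=4  "111100011"  (len 9)
k=5  "11100011011"  (len 11)
k=6  "11000110110001"  (len 14)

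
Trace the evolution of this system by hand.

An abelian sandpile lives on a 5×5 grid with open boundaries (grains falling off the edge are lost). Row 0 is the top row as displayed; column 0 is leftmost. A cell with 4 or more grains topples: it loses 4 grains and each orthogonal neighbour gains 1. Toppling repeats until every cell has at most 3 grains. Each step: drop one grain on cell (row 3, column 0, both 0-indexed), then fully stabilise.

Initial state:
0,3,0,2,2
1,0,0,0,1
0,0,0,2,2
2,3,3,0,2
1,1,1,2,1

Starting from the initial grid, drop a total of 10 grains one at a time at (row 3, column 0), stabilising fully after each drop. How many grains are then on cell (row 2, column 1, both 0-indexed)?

0) 0,3,0,2,2
1,0,0,0,1
0,0,0,2,2
2,3,3,0,2
1,1,1,2,1
1) 0,3,0,2,2
1,0,0,0,1
0,0,0,2,2
3,3,3,0,2
1,1,1,2,1
2) 0,3,0,2,2
1,0,0,0,1
1,1,1,2,2
1,1,0,1,2
2,2,2,2,1
3) 0,3,0,2,2
1,0,0,0,1
1,1,1,2,2
2,1,0,1,2
2,2,2,2,1
4) 0,3,0,2,2
1,0,0,0,1
1,1,1,2,2
3,1,0,1,2
2,2,2,2,1
5) 0,3,0,2,2
1,0,0,0,1
2,1,1,2,2
0,2,0,1,2
3,2,2,2,1
6) 0,3,0,2,2
1,0,0,0,1
2,1,1,2,2
1,2,0,1,2
3,2,2,2,1
7) 0,3,0,2,2
1,0,0,0,1
2,1,1,2,2
2,2,0,1,2
3,2,2,2,1
8) 0,3,0,2,2
1,0,0,0,1
2,1,1,2,2
3,2,0,1,2
3,2,2,2,1
9) 0,3,0,2,2
1,0,0,0,1
3,1,1,2,2
1,3,0,1,2
0,3,2,2,1
10) 0,3,0,2,2
1,0,0,0,1
3,1,1,2,2
2,3,0,1,2
0,3,2,2,1

1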